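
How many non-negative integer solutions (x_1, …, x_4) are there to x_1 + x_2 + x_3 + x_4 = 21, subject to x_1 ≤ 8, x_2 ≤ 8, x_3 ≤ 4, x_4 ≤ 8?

Without the upper bounds there are C(24,3) = 2024 ways to split 21 among 4 variables.
Subtract solutions that violate a single cap (substitute x_i' = x_i − (cap_i+1)): x_1 ≥ 9 gives C(15,3) = 455; x_2 ≥ 9 gives C(15,3) = 455; x_3 ≥ 5 gives C(19,3) = 969; x_4 ≥ 9 gives C(15,3) = 455. Together 2334.
Add back pairs where two caps are both exceeded: 20 + 120 + 20 + 120 + 20 + 120 = 420.
By inclusion–exclusion the count is 2024 − 2334 + 420 = 110.

110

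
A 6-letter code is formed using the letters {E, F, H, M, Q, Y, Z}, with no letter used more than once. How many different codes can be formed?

With no repetition, fill the 6 letters in order: 7 choices, then 6, down to 2.
7 × 6 × 5 × 4 × 3 × 2 = 5040.

5040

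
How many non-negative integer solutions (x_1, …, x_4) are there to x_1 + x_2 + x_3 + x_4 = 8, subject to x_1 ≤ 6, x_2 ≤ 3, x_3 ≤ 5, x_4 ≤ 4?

Without the upper bounds there are C(11,3) = 165 ways to split 8 among 4 variables.
Subtract solutions that violate a single cap (substitute x_i' = x_i − (cap_i+1)): x_1 ≥ 7 gives C(4,3) = 4; x_2 ≥ 4 gives C(7,3) = 35; x_3 ≥ 6 gives C(5,3) = 10; x_4 ≥ 5 gives C(6,3) = 20. Together 69.
No two caps can be exceeded simultaneously, so the pair terms are all 0.
By inclusion–exclusion the count is 165 − 69 + 0 = 96.

96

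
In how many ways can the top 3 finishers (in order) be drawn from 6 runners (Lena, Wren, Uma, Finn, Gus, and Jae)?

120

This is an ordered selection of 3 from 6: P(6,3).
That gives 6 × 5 × 4 = 120.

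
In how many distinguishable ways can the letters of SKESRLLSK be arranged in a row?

15120

The 9 letters of SKESRLLSK have repeats: K appearing twice, L appearing twice, and S appearing 3 times.
Dividing 9! = 362880 by 3!·2!·2! = 24 for the repeated letters gives 15120.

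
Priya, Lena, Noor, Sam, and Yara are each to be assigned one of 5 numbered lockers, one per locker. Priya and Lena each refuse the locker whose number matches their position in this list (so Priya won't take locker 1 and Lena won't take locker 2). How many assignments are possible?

Let Aᵢ (for i ∈ {1, 2}) be the placements that put person i in their forbidden locker. Any j of these fix j positions, leaving (5−j)! ways to fill the rest, and there are C(2,j) ways to pick which j.
By inclusion–exclusion, the number of valid placements is Σ_{j=0}^{2} (−1)^j C(2,j)·(5−j)!.
Computing: 120 − 48 + 6 = 78.

78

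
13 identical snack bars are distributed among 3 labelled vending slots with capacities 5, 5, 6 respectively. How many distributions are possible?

10

Ignoring the caps, the number of non-negative solutions to x_1+…+x_3 = 13 is C(15,2) = 105.
Subtract solutions that violate a single cap (substitute x_i' = x_i − (cap_i+1)): x_1 ≥ 6 gives C(9,2) = 36; x_2 ≥ 6 gives C(9,2) = 36; x_3 ≥ 7 gives C(8,2) = 28. Together 100.
Add back pairs where two caps are both exceeded: 3 + 1 + 1 = 5.
By inclusion–exclusion the count is 105 − 100 + 5 = 10.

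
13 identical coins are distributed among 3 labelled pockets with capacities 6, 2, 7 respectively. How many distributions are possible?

Without the upper bounds there are C(15,2) = 105 ways to split 13 among 3 pockets.
Subtract solutions that violate a single cap (substitute x_i' = x_i − (cap_i+1)): x_1 ≥ 7 gives C(8,2) = 28; x_2 ≥ 3 gives C(12,2) = 66; x_3 ≥ 8 gives C(7,2) = 21. Together 115.
Add back pairs where two caps are both exceeded: 10 + 0 + 6 = 16.
By inclusion–exclusion the count is 105 − 115 + 16 = 6.

6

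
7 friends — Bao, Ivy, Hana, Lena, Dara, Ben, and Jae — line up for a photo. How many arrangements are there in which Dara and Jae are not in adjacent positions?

Of the 7! = 5040 arrangements, those with Dara and Jae adjacent number 2 × 6! = 1440 (treat the pair as a block with 2 internal orders).
So 5040 − 1440 = 3600 arrangements keep them apart.

3600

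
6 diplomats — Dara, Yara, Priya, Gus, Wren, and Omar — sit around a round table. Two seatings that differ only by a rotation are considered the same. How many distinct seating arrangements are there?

120

Fix one person's seat to break rotational symmetry; the remaining 5 people can be arranged in (5)! = 120 ways.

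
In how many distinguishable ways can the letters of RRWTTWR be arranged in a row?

Letter multiplicities in RRWTTWR: R×3, T×2, W×2.
The number of distinct arrangements is 7!/(3!·2!·2!) = 5040/24 = 210.

210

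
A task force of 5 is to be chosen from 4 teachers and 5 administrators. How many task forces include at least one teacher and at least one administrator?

Unrestricted: C(9,5) = 126 ways to pick any 5 of the 9.
Selections missing a whole group: no teachers → C(5,5) = 1; no administrators → C(4,5) = 0.
Both groups omitted at once is impossible, so 126 − 1 = 125.

125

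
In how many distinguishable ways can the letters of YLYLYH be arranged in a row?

YLYLYH has 6 letters with L appearing twice and Y appearing 3 times.
The number of distinct arrangements is 6!/(3!·2!) = 720/12 = 60.

60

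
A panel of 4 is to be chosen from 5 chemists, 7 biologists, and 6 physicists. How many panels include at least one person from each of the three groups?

1575

With no constraint there are C(18,4) = 3060 possible selections.
Selections missing a whole group: no chemists → C(13,4) = 715; no biologists → C(11,4) = 330; no physicists → C(12,4) = 495.
Add back selections omitting two groups (i.e. drawn from a single group): C(5,4) + C(7,4) + C(6,4) = 55.
By inclusion–exclusion: 3060 − 1540 + 55 = 1575.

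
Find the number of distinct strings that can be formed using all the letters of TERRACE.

Letter multiplicities in TERRACE: A×1, C×1, E×2, R×2, T×1.
The number of distinct arrangements is 7!/(2!·2!) = 5040/4 = 1260.

1260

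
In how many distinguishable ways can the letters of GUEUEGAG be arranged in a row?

Letter multiplicities in GUEUEGAG: A×1, E×2, G×3, U×2.
The number of distinct arrangements is 8!/(3!·2!·2!) = 40320/24 = 1680.

1680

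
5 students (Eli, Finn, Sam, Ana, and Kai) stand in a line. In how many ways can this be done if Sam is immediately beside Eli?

48

Treat {Sam, Eli} as a single unit. There are 4 units to order, and the pair itself can be ordered 2 ways.
That gives 2 × 4! = 2 × 24 = 48.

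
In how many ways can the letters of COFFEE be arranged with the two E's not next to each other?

120

There are 6!/(2!·2!) = 180 arrangements of COFFEE in total.
If the two E's are adjacent, glue them into one block, leaving 5 items to arrange: (5)!/(2!) = 60 ways.
Subtracting, 180 − 60 = 120 arrangements keep the E's apart.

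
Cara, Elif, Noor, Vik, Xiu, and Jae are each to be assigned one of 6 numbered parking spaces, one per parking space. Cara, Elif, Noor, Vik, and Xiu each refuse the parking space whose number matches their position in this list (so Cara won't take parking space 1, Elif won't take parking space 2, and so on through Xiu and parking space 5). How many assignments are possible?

Let Aᵢ (for 1 ≤ i ≤ 5) be the placements that put person i in their forbidden parking space. Any j of these fix j positions, leaving (6−j)! ways to fill the rest, and there are C(5,j) ways to pick which j.
By inclusion–exclusion, the number of valid placements is Σ_{j=0}^{5} (−1)^j C(5,j)·(6−j)!.
Computing: 720 − 600 + 240 − 60 + 10 − 1 = 309.

309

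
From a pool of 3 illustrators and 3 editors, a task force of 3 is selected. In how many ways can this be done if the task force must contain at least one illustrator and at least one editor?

Unrestricted: C(6,3) = 20 ways to pick any 3 of the 6.
Subtract selections that omit an entire group: no illustrators → C(3,3) = 1; no editors → C(3,3) = 1.
Both groups omitted at once is impossible, so 20 − 2 = 18.

18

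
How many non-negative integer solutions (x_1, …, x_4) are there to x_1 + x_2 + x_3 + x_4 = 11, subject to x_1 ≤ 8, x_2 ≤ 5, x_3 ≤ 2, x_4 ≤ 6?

112

By stars and bars, unrestricted non-negative solutions to x_1+…+x_4 = 11 number C(11+3,3) = 364.
Subtract solutions that violate a single cap (substitute x_i' = x_i − (cap_i+1)): x_1 ≥ 9 gives C(5,3) = 10; x_2 ≥ 6 gives C(8,3) = 56; x_3 ≥ 3 gives C(11,3) = 165; x_4 ≥ 7 gives C(7,3) = 35. Together 266.
Add back pairs where two caps are both exceeded: 0 + 0 + 0 + 10 + 0 + 4 = 14.
By inclusion–exclusion the count is 364 − 266 + 14 = 112.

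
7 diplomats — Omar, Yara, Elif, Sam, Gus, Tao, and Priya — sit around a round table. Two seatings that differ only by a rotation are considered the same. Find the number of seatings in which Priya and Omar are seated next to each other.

240

Glue Priya and Omar into a block (2 internal orders). Seating 6 units around a circle gives (5)! arrangements.
So 2 × (5)! = 2 × 120 = 240.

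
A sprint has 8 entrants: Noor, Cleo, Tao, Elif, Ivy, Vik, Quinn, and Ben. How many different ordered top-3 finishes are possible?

This is an ordered selection of 3 from 8: P(8,3).
That gives 8 × 7 × 6 = 336.

336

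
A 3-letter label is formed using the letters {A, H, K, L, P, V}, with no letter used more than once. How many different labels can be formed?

With no repetition, fill the 3 letters in order: 6 choices, then 5, down to 4.
6 × 5 × 4 = 120.

120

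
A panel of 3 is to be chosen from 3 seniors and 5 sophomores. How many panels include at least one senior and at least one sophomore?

45

Unrestricted: C(8,3) = 56 ways to pick any 3 of the 8.
Subtract selections that omit an entire group: no seniors → C(5,3) = 10; no sophomores → C(3,3) = 1.
Both groups omitted at once is impossible, so 56 − 11 = 45.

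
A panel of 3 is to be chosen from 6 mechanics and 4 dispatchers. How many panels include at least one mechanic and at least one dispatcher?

96

Total 3-person selections from all 10: C(10,3) = 120.
Subtract selections that omit an entire group: no mechanics → C(4,3) = 4; no dispatchers → C(6,3) = 20.
Both groups omitted at once is impossible, so 120 − 24 = 96.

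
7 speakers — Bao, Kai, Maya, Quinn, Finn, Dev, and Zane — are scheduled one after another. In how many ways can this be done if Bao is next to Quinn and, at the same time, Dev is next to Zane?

480

Treat {Bao,Quinn} as one block (2 orders) and {Dev,Zane} as another (2 orders).
That leaves 5 units to arrange: 2 × 2 × 5! = 4 × 120 = 480.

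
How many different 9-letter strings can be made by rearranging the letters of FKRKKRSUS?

15120

Letter multiplicities in FKRKKRSUS: F×1, K×3, R×2, S×2, U×1.
The number of distinct arrangements is 9!/(3!·2!·2!) = 362880/24 = 15120.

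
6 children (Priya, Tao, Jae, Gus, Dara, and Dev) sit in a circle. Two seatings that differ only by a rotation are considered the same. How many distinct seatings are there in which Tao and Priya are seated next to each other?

48

Treat {Tao, Priya} as one unit (2 internal orders) and seat the resulting 5 units around the table: (4)! circular arrangements.
So 2 × (4)! = 2 × 24 = 48.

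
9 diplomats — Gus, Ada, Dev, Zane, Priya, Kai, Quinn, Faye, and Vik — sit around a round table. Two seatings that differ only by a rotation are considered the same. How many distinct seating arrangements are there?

40320

Seat Gus anywhere (absorbing the rotational symmetry), then permute the other 8: (8)! = 40320.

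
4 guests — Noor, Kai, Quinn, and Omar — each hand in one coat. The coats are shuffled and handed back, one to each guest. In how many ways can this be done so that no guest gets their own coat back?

9

Count assignments avoiding every fixed point. For any j of the 4 guests fixed to their own coat, the other 4−j can be arranged in (4−j)! ways.
By inclusion–exclusion this is Σ_{j=0}^{4} (−1)^j C(4,j)·(4−j)!.
Computing: 24 − 24 + 12 − 4 + 1 = 9.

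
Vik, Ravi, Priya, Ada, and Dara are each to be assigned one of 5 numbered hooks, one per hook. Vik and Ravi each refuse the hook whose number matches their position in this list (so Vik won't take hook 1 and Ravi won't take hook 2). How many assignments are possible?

78

Let Aᵢ (for i ∈ {1, 2}) be the placements that put person i in their forbidden hook. Any j of these fix j positions, leaving (5−j)! ways to fill the rest, and there are C(2,j) ways to pick which j.
By inclusion–exclusion, the number of valid placements is Σ_{j=0}^{2} (−1)^j C(2,j)·(5−j)!.
Computing: 120 − 48 + 6 = 78.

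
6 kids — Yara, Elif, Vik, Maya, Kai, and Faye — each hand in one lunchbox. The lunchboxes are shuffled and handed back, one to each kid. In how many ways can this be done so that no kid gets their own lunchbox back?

This is the derangement count D_6: permutations of 6 items with no fixed point.
By inclusion–exclusion this is Σ_{j=0}^{6} (−1)^j C(6,j)·(6−j)!.
Computing: 720 − 720 + 360 − 120 + 30 − 6 + 1 = 265.

265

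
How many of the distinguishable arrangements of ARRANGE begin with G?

With the first slot taken by G, it remains to arrange the other 6 letters (ARRANE).
Those 6 letters have A appearing twice and R appearing twice, giving (6)!/(2!·2!) = 180.

180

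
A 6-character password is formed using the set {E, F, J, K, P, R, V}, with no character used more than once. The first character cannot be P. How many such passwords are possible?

The first character has 7−1 = 6 choices (anything except P).
The remaining 5 characters are filled from the other 6 symbols without repetition: 6 × 5 × 4 × 3 × 2 = 720.
Total: 6 × 720 = 4320.

4320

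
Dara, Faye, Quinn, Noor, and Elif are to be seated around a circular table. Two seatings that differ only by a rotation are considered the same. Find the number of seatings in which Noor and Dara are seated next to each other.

Glue Noor and Dara into a block (2 internal orders). Seating 4 units around a circle gives (3)! arrangements.
So 2 × (3)! = 2 × 6 = 12.

12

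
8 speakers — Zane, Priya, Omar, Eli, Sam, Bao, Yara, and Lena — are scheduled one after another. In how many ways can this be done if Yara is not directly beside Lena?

30240

There are 8! = 40320 arrangements in all. If Yara and Lena are adjacent, merging them into one block gives 2·(7)! = 10080 arrangements.
So 40320 − 10080 = 30240 arrangements keep them apart.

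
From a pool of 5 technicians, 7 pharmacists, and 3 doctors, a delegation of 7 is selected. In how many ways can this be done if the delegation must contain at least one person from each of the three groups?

5516

With no constraint there are C(15,7) = 6435 possible selections.
Selections missing a whole group: no technicians → C(10,7) = 120; no pharmacists → C(8,7) = 8; no doctors → C(12,7) = 792.
Add back selections omitting two groups (i.e. drawn from a single group): C(5,7) + C(7,7) + C(3,7) = 1.
By inclusion–exclusion: 6435 − 920 + 1 = 5516.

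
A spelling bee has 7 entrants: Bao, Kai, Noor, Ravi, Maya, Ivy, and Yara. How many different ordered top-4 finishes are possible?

This is an ordered selection of 4 from 7: P(7,4).
That gives 7 × 6 × 5 × 4 = 840.

840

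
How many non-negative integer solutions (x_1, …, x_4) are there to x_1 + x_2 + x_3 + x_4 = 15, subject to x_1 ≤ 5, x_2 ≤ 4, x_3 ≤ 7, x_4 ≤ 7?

Without the upper bounds there are C(18,3) = 816 ways to split 15 among 4 variables.
Subtract solutions that violate a single cap (substitute x_i' = x_i − (cap_i+1)): x_1 ≥ 6 gives C(12,3) = 220; x_2 ≥ 5 gives C(13,3) = 286; x_3 ≥ 8 gives C(10,3) = 120; x_4 ≥ 8 gives C(10,3) = 120. Together 746.
Add back pairs where two caps are both exceeded: 35 + 4 + 4 + 10 + 10 + 0 = 63.
By inclusion–exclusion the count is 816 − 746 + 63 = 133.

133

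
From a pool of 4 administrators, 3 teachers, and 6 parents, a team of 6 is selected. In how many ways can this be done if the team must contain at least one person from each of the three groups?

1416

Unrestricted: C(13,6) = 1716 ways to pick any 6 of the 13.
Selections missing a whole group: no administrators → C(9,6) = 84; no teachers → C(10,6) = 210; no parents → C(7,6) = 7.
Add back selections omitting two groups (i.e. drawn from a single group): C(4,6) + C(3,6) + C(6,6) = 1.
By inclusion–exclusion: 1716 − 301 + 1 = 1416.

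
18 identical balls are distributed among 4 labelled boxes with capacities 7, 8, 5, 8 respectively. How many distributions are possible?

233

Without the upper bounds there are C(21,3) = 1330 ways to split 18 among 4 boxes.
Subtract solutions that violate a single cap (substitute x_i' = x_i − (cap_i+1)): x_1 ≥ 8 gives C(13,3) = 286; x_2 ≥ 9 gives C(12,3) = 220; x_3 ≥ 6 gives C(15,3) = 455; x_4 ≥ 9 gives C(12,3) = 220. Together 1181.
Add back pairs where two caps are both exceeded: 4 + 35 + 4 + 20 + 1 + 20 = 84.
By inclusion–exclusion the count is 1330 − 1181 + 84 = 233.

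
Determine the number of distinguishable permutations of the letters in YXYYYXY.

The 7 letters of YXYYYXY have repeats: X appearing twice and Y appearing 5 times.
Dividing 7! = 5040 by 5!·2! = 240 for the repeated letters gives 21.

21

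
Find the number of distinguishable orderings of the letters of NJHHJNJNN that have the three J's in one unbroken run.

Treat the 3 copies of J as a single block. The multiset to arrange is then {JJJ, H, H, N, N, N, N}, 7 items in all.
That gives (7)!/(4!·2!) = 105 arrangements.

105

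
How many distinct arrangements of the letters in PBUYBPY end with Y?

180

Fix Y in the last position and arrange the remaining 6 letters.
Those 6 letters have B appearing twice and P appearing twice, giving (6)!/(2!·2!) = 180.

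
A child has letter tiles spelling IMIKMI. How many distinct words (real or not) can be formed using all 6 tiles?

60

IMIKMI has 6 letters with I appearing 3 times and M appearing twice.
So there are 6! / (3!·2!) = 60 distinguishable arrangements.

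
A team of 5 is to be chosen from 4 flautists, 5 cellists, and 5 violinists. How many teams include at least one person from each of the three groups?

1500

Total 5-person selections from all 14: C(14,5) = 2002.
Subtract selections that omit an entire group: no flautists → C(10,5) = 252; no cellists → C(9,5) = 126; no violinists → C(9,5) = 126.
Add back selections omitting two groups (i.e. drawn from a single group): C(4,5) + C(5,5) + C(5,5) = 2.
By inclusion–exclusion: 2002 − 504 + 2 = 1500.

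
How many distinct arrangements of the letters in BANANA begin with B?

10

Fix B in the first position and arrange the remaining 5 letters.
Those 5 letters have A appearing 3 times and N appearing twice, giving (5)!/(3!·2!) = 10.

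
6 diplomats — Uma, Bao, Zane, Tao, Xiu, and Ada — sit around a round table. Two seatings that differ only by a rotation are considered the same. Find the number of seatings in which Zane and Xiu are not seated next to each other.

Without the restriction there are (5)! = 120 seatings.
Those with Zane next to Xiu: fuse the pair into one unit and seat 5 units around a circle — 2·(4)! = 48.
Subtracting, 120 − 48 = 72.

72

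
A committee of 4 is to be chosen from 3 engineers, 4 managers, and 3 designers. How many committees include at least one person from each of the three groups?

126

Total 4-person selections from all 10: C(10,4) = 210.
Subtract selections that omit an entire group: no engineers → C(7,4) = 35; no managers → C(6,4) = 15; no designers → C(7,4) = 35.
Add back selections omitting two groups (i.e. drawn from a single group): C(3,4) + C(4,4) + C(3,4) = 1.
By inclusion–exclusion: 210 − 85 + 1 = 126.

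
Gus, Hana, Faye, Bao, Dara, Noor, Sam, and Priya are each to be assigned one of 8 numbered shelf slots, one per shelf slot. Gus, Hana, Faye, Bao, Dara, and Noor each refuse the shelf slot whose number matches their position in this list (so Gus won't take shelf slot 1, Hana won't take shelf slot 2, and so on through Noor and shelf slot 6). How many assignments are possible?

Let Aᵢ (for 1 ≤ i ≤ 6) be the placements that put person i in their forbidden shelf slot. Any j of these fix j positions, leaving (8−j)! ways to fill the rest, and there are C(6,j) ways to pick which j.
By inclusion–exclusion, the number of valid placements is Σ_{j=0}^{6} (−1)^j C(6,j)·(8−j)!.
Computing: 40320 − 30240 + 10800 − 2400 + 360 − 36 + 2 = 18806.

18806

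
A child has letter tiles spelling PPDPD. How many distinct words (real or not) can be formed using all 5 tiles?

10

The 5 letters of PPDPD have repeats: D appearing twice and P appearing 3 times.
So there are 5! / (3!·2!) = 10 distinguishable arrangements.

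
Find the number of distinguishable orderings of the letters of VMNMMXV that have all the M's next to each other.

Treat the 3 copies of M as a single block. The multiset to arrange is then {MMM, N, V, V, X}, 5 items in all.
That gives (5)!/(2!) = 60 arrangements.

60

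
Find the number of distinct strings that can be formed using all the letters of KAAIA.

KAAIA has 5 letters with A appearing 3 times.
So there are 5! / (3!) = 20 distinguishable arrangements.

20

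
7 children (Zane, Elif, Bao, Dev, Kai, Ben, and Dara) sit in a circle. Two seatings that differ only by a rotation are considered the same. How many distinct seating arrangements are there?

Around a circle, 7 distinct people have 7!/7 = (6)! = 720 rotationally distinct seatings.

720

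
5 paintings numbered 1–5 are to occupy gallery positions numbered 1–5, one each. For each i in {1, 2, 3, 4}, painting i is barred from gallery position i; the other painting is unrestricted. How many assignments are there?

53

Let Aᵢ (for 1 ≤ i ≤ 4) be the placements that put painting i in its forbidden gallery position. Any j of these fix j positions, leaving (5−j)! ways to fill the rest, and there are C(4,j) ways to pick which j.
By inclusion–exclusion, the number of valid placements is Σ_{j=0}^{4} (−1)^j C(4,j)·(5−j)!.
Computing: 120 − 96 + 36 − 8 + 1 = 53.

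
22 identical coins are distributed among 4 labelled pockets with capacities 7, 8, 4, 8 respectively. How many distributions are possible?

Ignoring the caps, the number of non-negative solutions to x_1+…+x_4 = 22 is C(25,3) = 2300.
Subtract solutions that violate a single cap (substitute x_i' = x_i − (cap_i+1)): x_1 ≥ 8 gives C(17,3) = 680; x_2 ≥ 9 gives C(16,3) = 560; x_3 ≥ 5 gives C(20,3) = 1140; x_4 ≥ 9 gives C(16,3) = 560. Together 2940.
Add back pairs where two caps are both exceeded: 56 + 220 + 56 + 165 + 35 + 165 = 697.
Subtract triples: 1 + 0 + 1 + 0 = 2.
By inclusion–exclusion the count is 2300 − 2940 + 697 − 2 = 55.

55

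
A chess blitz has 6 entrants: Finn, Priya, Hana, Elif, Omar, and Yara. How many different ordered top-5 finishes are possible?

This is an ordered selection of 5 from 6: P(6,5).
That gives 6 × 5 × 4 × 3 × 2 = 720.

720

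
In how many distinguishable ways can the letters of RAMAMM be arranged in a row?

Letter multiplicities in RAMAMM: A×2, M×3, R×1.
So there are 6! / (3!·2!) = 60 distinguishable arrangements.

60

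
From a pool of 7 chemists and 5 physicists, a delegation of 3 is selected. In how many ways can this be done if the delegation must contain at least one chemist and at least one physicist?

Total 3-person selections from all 12: C(12,3) = 220.
Selections missing a whole group: no chemists → C(5,3) = 10; no physicists → C(7,3) = 35.
Both groups omitted at once is impossible, so 220 − 45 = 175.

175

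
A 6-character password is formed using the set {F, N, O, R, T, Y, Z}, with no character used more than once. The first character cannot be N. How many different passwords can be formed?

4320

The first character has 7−1 = 6 choices (anything except N).
The remaining 5 characters are filled from the other 6 symbols without repetition: 6 × 5 × 4 × 3 × 2 = 720.
Total: 6 × 720 = 4320.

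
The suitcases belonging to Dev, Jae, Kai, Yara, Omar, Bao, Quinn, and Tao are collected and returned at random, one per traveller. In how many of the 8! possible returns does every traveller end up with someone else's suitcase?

Count assignments avoiding every fixed point. For any j of the 8 travellers fixed to their own suitcase, the other 8−j can be arranged in (8−j)! ways.
By inclusion–exclusion this is Σ_{j=0}^{8} (−1)^j C(8,j)·(8−j)!.
Computing: 40320 − 40320 + 20160 − 6720 + 1680 − 336 + 56 − 8 + 1 = 14833.

14833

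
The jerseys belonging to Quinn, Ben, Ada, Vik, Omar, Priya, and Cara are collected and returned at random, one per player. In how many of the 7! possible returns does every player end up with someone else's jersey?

1854

Let Aᵢ be the assignments in which player i gets their old jersey. We want the size of the complement of A₁∪…∪A_7.
By inclusion–exclusion this is Σ_{j=0}^{7} (−1)^j C(7,j)·(7−j)!.
Computing: 5040 − 5040 + 2520 − 840 + 210 − 42 + 7 − 1 = 1854.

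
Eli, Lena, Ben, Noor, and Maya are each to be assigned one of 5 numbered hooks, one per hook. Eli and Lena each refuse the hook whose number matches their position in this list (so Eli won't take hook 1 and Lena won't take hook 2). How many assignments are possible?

Let Aᵢ (for i ∈ {1, 2}) be the placements that put person i in their forbidden hook. Any j of these fix j positions, leaving (5−j)! ways to fill the rest, and there are C(2,j) ways to pick which j.
By inclusion–exclusion, the number of valid placements is Σ_{j=0}^{2} (−1)^j C(2,j)·(5−j)!.
Computing: 120 − 48 + 6 = 78.

78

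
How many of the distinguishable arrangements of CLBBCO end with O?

30

With the last slot taken by O, it remains to arrange the other 5 letters (CLBBC).
Those 5 letters have B appearing twice and C appearing twice, giving (5)!/(2!·2!) = 30.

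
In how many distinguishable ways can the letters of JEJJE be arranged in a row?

Letter multiplicities in JEJJE: E×2, J×3.
The number of distinct arrangements is 5!/(3!·2!) = 120/12 = 10.

10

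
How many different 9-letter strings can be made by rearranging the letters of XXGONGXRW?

30240

Letter multiplicities in XXGONGXRW: G×2, N×1, O×1, R×1, W×1, X×3.
The number of distinct arrangements is 9!/(3!·2!) = 362880/12 = 30240.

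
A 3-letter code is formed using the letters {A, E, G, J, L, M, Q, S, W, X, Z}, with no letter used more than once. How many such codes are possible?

This is a permutation of 3 out of 11: P(11,3) = 11!/8!.
11 × 10 × 9 = 990.

990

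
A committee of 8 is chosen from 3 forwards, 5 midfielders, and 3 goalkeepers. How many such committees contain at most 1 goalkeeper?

25

Split by how many goalkeepers are chosen (0 through 1).
Sum: C(3,0)·C(8,8) + C(3,1)·C(8,7) = 1 + 24 = 25.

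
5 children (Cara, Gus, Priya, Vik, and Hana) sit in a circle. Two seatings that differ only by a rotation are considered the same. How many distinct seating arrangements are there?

Fix one person's seat to break rotational symmetry; the remaining 4 people can be arranged in (4)! = 24 ways.

24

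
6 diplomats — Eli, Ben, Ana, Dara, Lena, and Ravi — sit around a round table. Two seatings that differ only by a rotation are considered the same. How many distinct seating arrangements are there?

120

Seat Eli anywhere (absorbing the rotational symmetry), then permute the other 5: (5)! = 120.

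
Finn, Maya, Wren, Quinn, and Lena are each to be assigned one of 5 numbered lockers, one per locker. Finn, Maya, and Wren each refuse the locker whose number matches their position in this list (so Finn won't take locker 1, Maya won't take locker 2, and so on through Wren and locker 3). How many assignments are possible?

64

Let Aᵢ (for i ∈ {1, 2, 3}) be the placements that put person i in their forbidden locker. Any j of these fix j positions, leaving (5−j)! ways to fill the rest, and there are C(3,j) ways to pick which j.
By inclusion–exclusion, the number of valid placements is Σ_{j=0}^{3} (−1)^j C(3,j)·(5−j)!.
Computing: 120 − 72 + 18 − 2 = 64.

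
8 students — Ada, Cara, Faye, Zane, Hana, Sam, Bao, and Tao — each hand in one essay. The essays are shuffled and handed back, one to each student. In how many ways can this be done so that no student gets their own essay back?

14833

Let Aᵢ be the assignments in which student i gets their own essay. We want the size of the complement of A₁∪…∪A_8.
By inclusion–exclusion this is Σ_{j=0}^{8} (−1)^j C(8,j)·(8−j)!.
Computing: 40320 − 40320 + 20160 − 6720 + 1680 − 336 + 56 − 8 + 1 = 14833.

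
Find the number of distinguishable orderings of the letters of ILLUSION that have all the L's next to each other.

2520

Treat the 2 copies of L as a single block. The multiset to arrange is then {LL, I, I, N, O, S, U}, 7 items in all.
That gives (7)!/(2!) = 2520 arrangements.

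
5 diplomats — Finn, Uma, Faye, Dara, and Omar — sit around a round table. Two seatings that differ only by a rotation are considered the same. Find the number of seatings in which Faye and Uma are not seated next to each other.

12

Without the restriction there are (4)! = 24 seatings.
Seatings with Faye beside Uma: treat them as a block with 2 internal orders, giving 2 × (3)! = 12.
Subtracting, 24 − 12 = 12.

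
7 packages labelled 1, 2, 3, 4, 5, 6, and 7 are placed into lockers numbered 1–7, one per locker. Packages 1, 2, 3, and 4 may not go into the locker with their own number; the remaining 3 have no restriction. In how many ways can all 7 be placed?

Let Aᵢ (for 1 ≤ i ≤ 4) be the placements that put package i in its forbidden locker. Any j of these fix j positions, leaving (7−j)! ways to fill the rest, and there are C(4,j) ways to pick which j.
By inclusion–exclusion, the number of valid placements is Σ_{j=0}^{4} (−1)^j C(4,j)·(7−j)!.
Computing: 5040 − 2880 + 720 − 96 + 6 = 2790.

2790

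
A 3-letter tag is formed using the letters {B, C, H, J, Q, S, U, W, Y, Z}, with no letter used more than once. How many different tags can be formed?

720

Choose and order 3 of the 10 symbols: the first letter has 10 options, the next 9, then 8.
10 × 9 × 8 = 720.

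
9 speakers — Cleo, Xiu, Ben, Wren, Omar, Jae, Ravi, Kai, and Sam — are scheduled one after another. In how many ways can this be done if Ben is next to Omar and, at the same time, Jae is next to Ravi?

Treat {Ben,Omar} as one block (2 orders) and {Jae,Ravi} as another (2 orders).
That leaves 7 units to arrange: 2 × 2 × 7! = 4 × 5040 = 20160.

20160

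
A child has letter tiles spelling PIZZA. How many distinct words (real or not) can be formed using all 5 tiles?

60

The 5 letters of PIZZA have repeats: Z appearing twice.
Dividing 5! = 120 by 2! = 2 for the repeated letters gives 60.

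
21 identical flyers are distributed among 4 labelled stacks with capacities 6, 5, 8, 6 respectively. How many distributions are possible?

Without the upper bounds there are C(24,3) = 2024 ways to split 21 among 4 stacks.
Subtract solutions that violate a single cap (substitute x_i' = x_i − (cap_i+1)): x_1 ≥ 7 gives C(17,3) = 680; x_2 ≥ 6 gives C(18,3) = 816; x_3 ≥ 9 gives C(15,3) = 455; x_4 ≥ 7 gives C(17,3) = 680. Together 2631.
Add back pairs where two caps are both exceeded: 165 + 56 + 120 + 84 + 165 + 56 = 646.
Subtract triples: 0 + 4 + 0 + 0 = 4.
By inclusion–exclusion the count is 2024 − 2631 + 646 − 4 = 35.

35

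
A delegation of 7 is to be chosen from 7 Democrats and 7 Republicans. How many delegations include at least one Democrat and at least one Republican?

Total 7-person selections from all 14: C(14,7) = 3432.
Selections missing a whole group: no Democrats → C(7,7) = 1; no Republicans → C(7,7) = 1.
Both groups omitted at once is impossible, so 3432 − 2 = 3430.

3430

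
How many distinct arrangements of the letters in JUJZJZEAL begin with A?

3360

Fix A in the first position and arrange the remaining 8 letters.
Those 8 letters have J appearing 3 times and Z appearing twice, giving (8)!/(3!·2!) = 3360.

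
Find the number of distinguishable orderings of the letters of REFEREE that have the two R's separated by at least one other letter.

Total arrangements of REFEREE: 7!/(4!·2!) = 105.
Arrangements with the R's together: treat RR as one letter, giving (6)!/(4!) = 30.
Subtracting, 105 − 30 = 75 arrangements keep the R's apart.

75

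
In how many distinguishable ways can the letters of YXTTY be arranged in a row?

YXTTY has 5 letters with T appearing twice and Y appearing twice.
Dividing 5! = 120 by 2!·2! = 4 for the repeated letters gives 30.

30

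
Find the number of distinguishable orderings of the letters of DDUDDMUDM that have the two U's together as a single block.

Treat the 2 copies of U as a single block. The multiset to arrange is then {UU, D, D, D, D, D, M, M}, 8 items in all.
That gives (8)!/(5!·2!) = 168 arrangements.

168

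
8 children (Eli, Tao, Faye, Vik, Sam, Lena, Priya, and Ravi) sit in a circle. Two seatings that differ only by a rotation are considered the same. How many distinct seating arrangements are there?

Around a circle, 8 distinct people have 8!/8 = (7)! = 5040 rotationally distinct seatings.

5040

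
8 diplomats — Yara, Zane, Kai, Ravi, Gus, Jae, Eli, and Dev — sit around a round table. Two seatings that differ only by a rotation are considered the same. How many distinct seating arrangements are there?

Fix one person's seat to break rotational symmetry; the remaining 7 people can be arranged in (7)! = 5040 ways.

5040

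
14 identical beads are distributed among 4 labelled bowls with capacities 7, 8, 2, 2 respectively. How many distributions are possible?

36

Ignoring the caps, the number of non-negative solutions to x_1+…+x_4 = 14 is C(17,3) = 680.
Subtract solutions that violate a single cap (substitute x_i' = x_i − (cap_i+1)): x_1 ≥ 8 gives C(9,3) = 84; x_2 ≥ 9 gives C(8,3) = 56; x_3 ≥ 3 gives C(14,3) = 364; x_4 ≥ 3 gives C(14,3) = 364. Together 868.
Add back pairs where two caps are both exceeded: 0 + 20 + 20 + 10 + 10 + 165 = 225.
Subtract triples: 0 + 0 + 1 + 0 = 1.
By inclusion–exclusion the count is 680 − 868 + 225 − 1 = 36.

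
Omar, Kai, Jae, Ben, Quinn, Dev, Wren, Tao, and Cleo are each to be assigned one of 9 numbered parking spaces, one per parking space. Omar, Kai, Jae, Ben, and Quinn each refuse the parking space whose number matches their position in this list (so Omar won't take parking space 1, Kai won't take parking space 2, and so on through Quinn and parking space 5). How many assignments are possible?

205056

Let Aᵢ (for 1 ≤ i ≤ 5) be the placements that put person i in their forbidden parking space. Any j of these fix j positions, leaving (9−j)! ways to fill the rest, and there are C(5,j) ways to pick which j.
By inclusion–exclusion, the number of valid placements is Σ_{j=0}^{5} (−1)^j C(5,j)·(9−j)!.
Computing: 362880 − 201600 + 50400 − 7200 + 600 − 24 = 205056.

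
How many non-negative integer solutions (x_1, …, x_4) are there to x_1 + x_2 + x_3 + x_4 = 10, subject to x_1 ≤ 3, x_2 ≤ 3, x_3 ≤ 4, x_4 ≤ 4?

33

By stars and bars, unrestricted non-negative solutions to x_1+…+x_4 = 10 number C(10+3,3) = 286.
Subtract solutions that violate a single cap (substitute x_i' = x_i − (cap_i+1)): x_1 ≥ 4 gives C(9,3) = 84; x_2 ≥ 4 gives C(9,3) = 84; x_3 ≥ 5 gives C(8,3) = 56; x_4 ≥ 5 gives C(8,3) = 56. Together 280.
Add back pairs where two caps are both exceeded: 10 + 4 + 4 + 4 + 4 + 1 = 27.
By inclusion–exclusion the count is 286 − 280 + 27 = 33.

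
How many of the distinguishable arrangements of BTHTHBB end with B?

90

With the last slot taken by B, it remains to arrange the other 6 letters (THTHBB).
Those 6 letters have B appearing twice, H appearing twice, and T appearing twice, giving (6)!/(2!·2!·2!) = 90.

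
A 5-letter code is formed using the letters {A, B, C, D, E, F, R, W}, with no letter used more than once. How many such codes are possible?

With no repetition, fill the 5 letters in order: 8 choices, then 7, down to 4.
That product is 8 × 7 × 6 × 5 × 4 = 6720.

6720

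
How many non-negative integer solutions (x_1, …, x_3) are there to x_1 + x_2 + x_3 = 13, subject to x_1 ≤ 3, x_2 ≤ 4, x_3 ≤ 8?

6

By stars and bars, unrestricted non-negative solutions to x_1+…+x_3 = 13 number C(13+2,2) = 105.
Subtract solutions that violate a single cap (substitute x_i' = x_i − (cap_i+1)): x_1 ≥ 4 gives C(11,2) = 55; x_2 ≥ 5 gives C(10,2) = 45; x_3 ≥ 9 gives C(6,2) = 15. Together 115.
Add back pairs where two caps are both exceeded: 15 + 1 + 0 = 16.
By inclusion–exclusion the count is 105 − 115 + 16 = 6.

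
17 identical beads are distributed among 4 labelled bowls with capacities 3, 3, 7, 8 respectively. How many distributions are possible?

33

Ignoring the caps, the number of non-negative solutions to x_1+…+x_4 = 17 is C(20,3) = 1140.
Subtract solutions that violate a single cap (substitute x_i' = x_i − (cap_i+1)): x_1 ≥ 4 gives C(16,3) = 560; x_2 ≥ 4 gives C(16,3) = 560; x_3 ≥ 8 gives C(12,3) = 220; x_4 ≥ 9 gives C(11,3) = 165. Together 1505.
Add back pairs where two caps are both exceeded: 220 + 56 + 35 + 56 + 35 + 1 = 403.
Subtract triples: 4 + 1 + 0 + 0 = 5.
By inclusion–exclusion the count is 1140 − 1505 + 403 − 5 = 33.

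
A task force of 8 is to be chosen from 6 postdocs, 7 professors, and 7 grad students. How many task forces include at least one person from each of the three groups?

With no constraint there are C(20,8) = 125970 possible selections.
Selections missing a whole group: no postdocs → C(14,8) = 3003; no professors → C(13,8) = 1287; no grad students → C(13,8) = 1287.
Add back selections omitting two groups (i.e. drawn from a single group): C(6,8) + C(7,8) + C(7,8) = 0.
By inclusion–exclusion: 125970 − 5577 + 0 = 120393.

120393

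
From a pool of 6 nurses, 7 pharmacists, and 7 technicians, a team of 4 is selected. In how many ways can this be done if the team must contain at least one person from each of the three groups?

With no constraint there are C(20,4) = 4845 possible selections.
Subtract selections that omit an entire group: no nurses → C(14,4) = 1001; no pharmacists → C(13,4) = 715; no technicians → C(13,4) = 715.
Add back selections omitting two groups (i.e. drawn from a single group): C(6,4) + C(7,4) + C(7,4) = 85.
By inclusion–exclusion: 4845 − 2431 + 85 = 2499.

2499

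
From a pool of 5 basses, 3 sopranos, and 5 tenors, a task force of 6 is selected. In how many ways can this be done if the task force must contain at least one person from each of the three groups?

1450

Total 6-person selections from all 13: C(13,6) = 1716.
Subtract selections that omit an entire group: no basses → C(8,6) = 28; no sopranos → C(10,6) = 210; no tenors → C(8,6) = 28.
Add back selections omitting two groups (i.e. drawn from a single group): C(5,6) + C(3,6) + C(5,6) = 0.
By inclusion–exclusion: 1716 − 266 + 0 = 1450.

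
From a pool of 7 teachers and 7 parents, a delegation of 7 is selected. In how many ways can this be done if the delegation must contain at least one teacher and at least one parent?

Unrestricted: C(14,7) = 3432 ways to pick any 7 of the 14.
Selections missing a whole group: no teachers → C(7,7) = 1; no parents → C(7,7) = 1.
Both groups omitted at once is impossible, so 3432 − 2 = 3430.

3430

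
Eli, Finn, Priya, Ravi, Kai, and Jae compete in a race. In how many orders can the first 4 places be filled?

This is an ordered selection of 4 from 6: P(6,4).
That gives 6 × 5 × 4 × 3 = 360.

360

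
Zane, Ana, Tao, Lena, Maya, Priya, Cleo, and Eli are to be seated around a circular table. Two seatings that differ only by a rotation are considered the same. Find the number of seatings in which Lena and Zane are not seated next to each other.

Without the restriction there are (7)! = 5040 seatings.
Seatings with Lena beside Zane: treat them as a block with 2 internal orders, giving 2 × (6)! = 1440.
Subtracting, 5040 − 1440 = 3600.

3600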